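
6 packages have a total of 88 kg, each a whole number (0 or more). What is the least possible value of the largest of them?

15

Some value must be at least ⌈88/6⌉ = 15, since 6 × 14 = 84 < 88.
Taking 2 copies of 14 and 4 copies of 15 gives exactly 88, so 15 is attained.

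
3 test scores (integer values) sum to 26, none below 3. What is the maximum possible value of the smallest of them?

If every one of the 3 were at least 9, the total would be at least 3 × 9 = 27 > 26.
Taking 1 copy of 8 and 2 copies of 9 gives exactly 26, so 8 is attained.

8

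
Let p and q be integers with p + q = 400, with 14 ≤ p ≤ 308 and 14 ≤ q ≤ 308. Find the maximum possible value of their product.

With p + q fixed, pq peaks when the two are closest together.
Taking p = 200 and q = 200 (both in [14, 308]) gives pq = 40000.

40000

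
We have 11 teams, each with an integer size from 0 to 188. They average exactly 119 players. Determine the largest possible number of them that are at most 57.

The total is 11 × 119 = 1309.
Each value at 57 or below falls at least 188 − 57 = 131 short of the ceiling 188.
The ceiling total is 11 × 188 = 2068, and we need 1309, so at most ⌊(2068 − 1309)/131⌋ = 5 can be that low.
k = 5 is achieved by 5 values at 57 and 6 at 188, total 1413; lower one of the 188's by 104 (still > 57) to reach 1309.

5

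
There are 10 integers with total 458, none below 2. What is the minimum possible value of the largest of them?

The average is 458/10 > 45, so not all 10 can be 45 or less; the largest is ≥ 46.
Taking 2 copies of 45 and 8 copies of 46 gives exactly 458, so 46 is attained.

46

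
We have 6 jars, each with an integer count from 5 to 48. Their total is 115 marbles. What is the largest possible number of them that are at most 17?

Suppose k of them are at most 17. Those contribute at most 17 each and the rest at most 48 each.
So the total is at most 17k + 48(6 − k) = 288 − 31k. This must still be ≥ 115, so k ≤ 5.
k = 5 is achieved by 5 values at 17 and 1 at 48, total 133; lower one of the 48's by 18 (still > 17) to reach 115.

5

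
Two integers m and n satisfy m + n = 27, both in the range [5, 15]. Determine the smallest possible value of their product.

For a fixed sum, mn is smallest when m and n are as far apart as possible.
The extreme feasible split is m = 12, n = 15, giving mn = 180.

180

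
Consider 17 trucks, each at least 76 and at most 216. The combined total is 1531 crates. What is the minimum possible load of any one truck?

76

To make one truck as small as possible, make the other 16 as large as possible.
The other 16 can take up 16 × 216 = 3456 ≥ 1531 − 76, so one truck can sit at its floor of 76.
Achievable: one at 76 and the other 16 totalling 1455, which fits since 16 × 76 ≤ 1455 ≤ 16 × 216.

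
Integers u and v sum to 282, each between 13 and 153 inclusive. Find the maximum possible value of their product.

19881

uv = u(282 − u) is maximized when u is as near 282/2 as the bounds allow.
Taking u = 141 and v = 141 (both in [13, 153]) gives uv = 19881.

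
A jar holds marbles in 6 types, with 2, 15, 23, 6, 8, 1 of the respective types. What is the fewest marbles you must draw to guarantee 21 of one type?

In the worst case you take as many as possible of each type without reaching 21: 2 + 15 + 20 + 6 + 8 + 1 = 52.
The next one must give 21 of some type, so 52 + 1 = 53.

53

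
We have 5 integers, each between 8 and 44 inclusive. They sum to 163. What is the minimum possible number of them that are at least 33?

Each value short of 33 is at most 32, costing at least 44 − 32 = 12 against the maximum total of 220.
We can afford to lose at most 220 − 163 = 57, so at most ⌊57/12⌋ = 4 fall short, and at least 1 are ≥ 33.
Exactly 1 works: 1 value at 44 and 4 at 32 total 172; lower one of the high values by 9 (still ≥ 33) to hit 163.

1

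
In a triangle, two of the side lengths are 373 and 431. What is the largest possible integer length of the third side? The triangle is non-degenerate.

The third side must be less than 373 + 431 = 804.
The largest integer below 804 is 803.

803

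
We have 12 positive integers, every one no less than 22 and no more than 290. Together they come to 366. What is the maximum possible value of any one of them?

Maximizing one value means minimizing the remaining 11.
The other 11 contribute at least 11 × 22 = 242, leaving at most 366 − 242 = 124.
Since 124 ≤ 290, this is achievable: one at 124 and 11 at 22.

124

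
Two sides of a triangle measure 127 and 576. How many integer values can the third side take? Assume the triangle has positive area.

253

The triangle inequality gives |127 − 576| < c < 127 + 576, i.e. 449 < c < 703.
So c can be any integer from 450 to 702: 253 values.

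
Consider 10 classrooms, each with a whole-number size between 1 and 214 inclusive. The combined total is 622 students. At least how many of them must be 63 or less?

If only k of them are at most 63, the other 10 − k are at least 64, so the total is at least (10 − k)·64 + k·1.
This is ≤ 622, so (10 − k)·64 + 1k ≤ 622, which gives k ≥ 1.
Exactly 1 works: 1 value at 1 and 9 at 64 total 577; raise one of the low values by 45 (still ≤ 63) to hit 622.

1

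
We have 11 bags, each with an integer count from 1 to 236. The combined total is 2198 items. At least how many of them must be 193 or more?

2

Each value short of 193 is at most 192, costing at least 236 − 192 = 44 against the maximum total of 2596.
We can afford to lose at most 2596 − 2198 = 398, so at most ⌊398/44⌋ = 9 fall short, and at least 2 are ≥ 193.
Exactly 2 works: 2 values at 236 and 9 at 192 total 2200; lower one of the high values by 2 (still ≥ 193) to hit 2198.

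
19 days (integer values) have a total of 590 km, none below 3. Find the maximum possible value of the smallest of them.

31

The 19 values sum to 590, so their minimum is at most ⌊590/19⌋ = 31.
Equality holds with 18 values of 31 and 1 value of 32.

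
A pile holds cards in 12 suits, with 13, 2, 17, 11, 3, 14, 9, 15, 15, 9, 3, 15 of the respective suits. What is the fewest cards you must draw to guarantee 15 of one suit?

In the worst case you take as many as possible of each suit without reaching 15: 13 + 2 + 14 + 11 + 3 + 14 + 9 + 14 + 14 + 9 + 3 + 14 = 120.
The next one must give 15 of some suit, so 120 + 1 = 121.

121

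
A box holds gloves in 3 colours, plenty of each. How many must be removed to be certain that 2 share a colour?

4

You could draw 1 of every colour without reaching 2 of any — 3 in all.
One more forces 2 of some colour, so 3 + 1 = 4.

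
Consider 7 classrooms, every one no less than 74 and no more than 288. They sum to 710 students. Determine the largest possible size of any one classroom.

266

To make one classroom as large as possible, make the other 6 as small as possible.
The other 6 contribute at least 6 × 74 = 444, leaving at most 710 − 444 = 266.
Since 266 ≤ 288, this is achievable: one at 266 and 6 at 74.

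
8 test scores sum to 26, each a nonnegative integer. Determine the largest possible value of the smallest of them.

The 8 values sum to 26, so their minimum is at most ⌊26/8⌋ = 3.
Taking 6 copies of 3 and 2 copies of 4 gives exactly 26, so 3 is attained.

3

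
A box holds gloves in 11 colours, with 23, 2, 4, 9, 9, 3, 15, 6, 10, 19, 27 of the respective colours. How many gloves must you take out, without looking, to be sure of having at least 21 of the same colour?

In the worst case you take as many as possible of each colour without reaching 21: 20 + 2 + 4 + 9 + 9 + 3 + 15 + 6 + 10 + 19 + 20 = 117.
The next one must give 21 of some colour, so 117 + 1 = 118.

118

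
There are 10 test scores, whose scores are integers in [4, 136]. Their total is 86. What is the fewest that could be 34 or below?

9

Each value above 34 is at least 35, contributing at least 35 − 4 = 31 above the floor 4.
The sum exceeds the floor total 40 by 46, so at most ⌊46/31⌋ = 1 exceed 34, and at least 9 are ≤ 34.
Exactly 9 works: 9 values at 4 and 1 at 35 total 71; raise one of the low values by 15 (still ≤ 34) to hit 86.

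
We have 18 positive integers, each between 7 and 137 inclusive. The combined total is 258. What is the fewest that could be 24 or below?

11

If only k of them are at most 24, the other 18 − k are at least 25, so the total is at least (18 − k)·25 + k·7.
This is ≤ 258, so (18 − k)·25 + 7k ≤ 258, which gives k ≥ 11.
Exactly 11 works: 11 values at 7 and 7 at 25 total 252; raise one of the low values by 6 (still ≤ 24) to hit 258.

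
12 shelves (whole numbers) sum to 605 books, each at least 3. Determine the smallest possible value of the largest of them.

51

Some value must be at least ⌈605/12⌉ = 51, since 12 × 50 = 600 < 605.
Taking 7 copies of 50 and 5 copies of 51 gives exactly 605, so 51 is attained.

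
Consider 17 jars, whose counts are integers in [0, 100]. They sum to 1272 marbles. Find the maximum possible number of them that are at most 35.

6

Suppose k of them are at most 35. Those contribute at most 35 each and the rest at most 100 each.
So the total is at most 35k + 100(17 − k) = 1700 − 65k. This must still be ≥ 1272, so k ≤ 6.
k = 6 is achieved by 6 values at 35 and 11 at 100, total 1310; lower one of the 100's by 38 (still > 35) to reach 1272.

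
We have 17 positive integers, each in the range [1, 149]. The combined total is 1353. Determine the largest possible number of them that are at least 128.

With k values at 128 or above and the rest at least 1, the sum is at least 17 + 127k.
Since the sum is 1353, we need 127k ≤ 1336, i.e. k ≤ 10.
k = 10 is achieved by 10 values at 128 and 7 at 1, total 1287; add 66 to one value (staying below 128) to reach 1353.

10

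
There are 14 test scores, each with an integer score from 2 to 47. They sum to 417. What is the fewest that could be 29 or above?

Each value short of 29 is at most 28, costing at least 47 − 28 = 19 against the maximum total of 658.
We can afford to lose at most 658 − 417 = 241, so at most ⌊241/19⌋ = 12 fall short, and at least 2 are ≥ 29.
Exactly 2 works: 2 values at 47 and 12 at 28 total 430; lower one of the high values by 13 (still ≥ 29) to hit 417.

2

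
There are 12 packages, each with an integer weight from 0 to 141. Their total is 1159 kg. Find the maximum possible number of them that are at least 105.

11

With k values at 105 or above and the rest at least 0, the sum is at least 0 + 105k.
Since the sum is 1159, we need 105k ≤ 1159, i.e. k ≤ 11.
k = 11 is achieved by 11 values at 105 and 1 at 0, total 1155; add 4 to one value (staying below 105) to reach 1159.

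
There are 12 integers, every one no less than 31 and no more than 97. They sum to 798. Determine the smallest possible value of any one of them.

31

To make one integer as small as possible, make the other 11 as large as possible.
The other 11 can take up 11 × 97 = 1067 ≥ 798 − 31, so one integer can sit at its floor of 31.
Achievable: one at 31 and the other 11 totalling 767, which fits since 11 × 31 ≤ 767 ≤ 11 × 97.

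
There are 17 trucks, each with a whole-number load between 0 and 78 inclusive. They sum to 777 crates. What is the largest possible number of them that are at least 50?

15

With k values at 50 or above and the rest at least 0, the sum is at least 0 + 50k.
Since the sum is 777, we need 50k ≤ 777, i.e. k ≤ 15.
k = 15 is achieved by 15 values at 50 and 2 at 0, total 750; add 27 to one value (staying below 50) to reach 777.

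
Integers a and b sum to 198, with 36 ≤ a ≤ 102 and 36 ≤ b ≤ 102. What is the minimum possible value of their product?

9792

Since a + b is fixed, pushing one of them to its bound minimizes the product.
At the endpoint a = 96, b = 198 − 96 = 102, so ab = 96 × 102 = 9792.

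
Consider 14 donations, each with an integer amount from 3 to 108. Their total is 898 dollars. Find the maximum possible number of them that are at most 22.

Suppose k of them are at most 22. Those contribute at most 22 each and the rest at most 108 each.
So the total is at most 22k + 108(14 − k) = 1512 − 86k. This must still be ≥ 898, so k ≤ 7.
k = 7 is achieved by 7 values at 22 and 7 at 108, total 910; lower one of the 108's by 12 (still > 22) to reach 898.

7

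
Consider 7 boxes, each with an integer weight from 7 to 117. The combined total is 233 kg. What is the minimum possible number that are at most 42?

2

If only k of them are at most 42, the other 7 − k are at least 43, so the total is at least (7 − k)·43 + k·7.
This is ≤ 233, so (7 − k)·43 + 7k ≤ 233, which gives k ≥ 2.
Exactly 2 works: 2 values at 7 and 5 at 43 total 229; raise one of the low values by 4 (still ≤ 42) to hit 233.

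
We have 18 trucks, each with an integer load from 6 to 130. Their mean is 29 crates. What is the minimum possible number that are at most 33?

4

The total is 18 × 29 = 522.
Let j be the number exceeding 33. Then the total is ≥ 34·j + 6·(18 − j) = 108 + 28j.
So 28j ≤ 414 and j ≤ 14; hence at least 18 − 14 = 4 are ≤ 33.
Exactly 4 works: 4 values at 6 and 14 at 34 total 500; raise one of the low values by 22 (still ≤ 33) to hit 522.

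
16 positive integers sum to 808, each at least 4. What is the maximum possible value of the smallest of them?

50

The average is 808/16 < 51, so some value is ≤ 50.
Taking 8 copies of 50 and 8 copies of 51 gives exactly 808, so 50 is attained.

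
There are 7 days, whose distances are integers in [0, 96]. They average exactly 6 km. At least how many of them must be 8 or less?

The total is 7 × 6 = 42.
Each value above 8 is at least 9, contributing at least 9 − 0 = 9 above the floor 0.
The sum exceeds the floor total 0 by 42, so at most ⌊42/9⌋ = 4 exceed 8, and at least 3 are ≤ 8.
Exactly 3 works: 3 values at 0 and 4 at 9 total 36; raise one of the low values by 6 (still ≤ 8) to hit 42.

3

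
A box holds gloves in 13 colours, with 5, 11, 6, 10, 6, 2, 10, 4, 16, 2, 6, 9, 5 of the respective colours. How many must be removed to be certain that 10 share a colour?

82

In the worst case you take as many as possible of each colour without reaching 10: 5 + 9 + 6 + 9 + 6 + 2 + 9 + 4 + 9 + 2 + 6 + 9 + 5 = 81.
The next one must give 10 of some colour, so 81 + 1 = 82.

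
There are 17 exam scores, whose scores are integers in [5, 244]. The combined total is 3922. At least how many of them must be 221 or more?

Suppose at most 17 − j of them reach 221; then j values are ≤ 220 and the rest ≤ 244.
The total is then ≤ 220·j + 244·(17 − j) = 4148 − 24j. For this to be ≥ 3922 we need j ≤ 9, so at least 17 − 9 = 8 must reach 221.
Exactly 8 works: 8 values at 244 and 9 at 220 total 3932; lower one of the high values by 10 (still ≥ 221) to hit 3922.

8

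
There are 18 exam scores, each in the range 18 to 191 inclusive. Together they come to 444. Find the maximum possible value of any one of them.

138

To make one score as large as possible, make the other 17 as small as possible.
The other 17 contribute at least 17 × 18 = 306, leaving at most 444 − 306 = 138.
Since 138 ≤ 191, this is achievable: one at 138 and 17 at 18.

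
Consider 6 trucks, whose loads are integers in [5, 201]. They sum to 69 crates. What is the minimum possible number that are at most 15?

3

Each value above 15 is at least 16, contributing at least 16 − 5 = 11 above the floor 5.
The sum exceeds the floor total 30 by 39, so at most ⌊39/11⌋ = 3 exceed 15, and at least 3 are ≤ 15.
Exactly 3 works: 3 values at 5 and 3 at 16 total 63; raise one of the low values by 6 (still ≤ 15) to hit 69.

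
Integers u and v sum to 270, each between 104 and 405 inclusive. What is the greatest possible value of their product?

For a fixed sum, the product uv is largest when u and v are as close as possible.
Taking u = 135 and v = 135 (both in [104, 405]) gives uv = 18225.

18225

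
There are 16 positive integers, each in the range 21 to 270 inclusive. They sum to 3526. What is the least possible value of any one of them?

Minimizing one value means maximizing the remaining 15.
The other 15 can take up 15 × 270 = 4050 ≥ 3526 − 21, so one integer can sit at its floor of 21.
Achievable: one at 21 and the other 15 totalling 3505, which fits since 15 × 21 ≤ 3505 ≤ 15 × 270.

21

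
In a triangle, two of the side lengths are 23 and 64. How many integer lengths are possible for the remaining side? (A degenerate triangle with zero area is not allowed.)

45

The triangle inequality gives |23 − 64| < c < 23 + 64, i.e. 41 < c < 87.
So c can be any integer from 42 to 86: 45 values.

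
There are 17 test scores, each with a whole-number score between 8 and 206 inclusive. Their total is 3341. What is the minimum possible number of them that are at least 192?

7

Suppose at most 17 − j of them reach 192; then j values are ≤ 191 and the rest ≤ 206.
The total is then ≤ 191·j + 206·(17 − j) = 3502 − 15j. For this to be ≥ 3341 we need j ≤ 10, so at least 17 − 10 = 7 must reach 192.
Exactly 7 works: 7 values at 206 and 10 at 191 total 3352; lower one of the high values by 11 (still ≥ 192) to hit 3341.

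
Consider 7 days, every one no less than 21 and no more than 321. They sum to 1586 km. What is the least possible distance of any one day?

21

To make one day as small as possible, make the other 6 as large as possible.
The other 6 can take up 6 × 321 = 1926 ≥ 1586 − 21, so one day can sit at its floor of 21.
Achievable: one at 21 and the other 6 totalling 1565, which fits since 6 × 21 ≤ 1565 ≤ 6 × 321.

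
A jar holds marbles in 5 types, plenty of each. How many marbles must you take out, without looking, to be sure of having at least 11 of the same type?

You could draw 10 of every type without reaching 11 of any — 50 in all.
One more forces 11 of some type, so 50 + 1 = 51.

51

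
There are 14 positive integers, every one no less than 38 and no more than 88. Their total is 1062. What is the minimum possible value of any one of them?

38

Minimizing one value means maximizing the remaining 13.
The other 13 can take up 13 × 88 = 1144 ≥ 1062 − 38, so one integer can sit at its floor of 38.
Achievable: one at 38 and the other 13 totalling 1024, which fits since 13 × 38 ≤ 1024 ≤ 13 × 88.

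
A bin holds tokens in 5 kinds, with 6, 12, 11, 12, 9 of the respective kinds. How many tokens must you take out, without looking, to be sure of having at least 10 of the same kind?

In the worst case you take as many as possible of each kind without reaching 10: 6 + 9 + 9 + 9 + 9 = 42.
The next one must give 10 of some kind, so 42 + 1 = 43.

43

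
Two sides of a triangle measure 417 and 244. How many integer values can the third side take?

487

The triangle inequality gives |417 − 244| < c < 417 + 244, i.e. 173 < c < 661.
So c can be any integer from 174 to 660: 487 values.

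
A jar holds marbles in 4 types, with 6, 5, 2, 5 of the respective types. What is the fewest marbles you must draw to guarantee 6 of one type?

18

In the worst case you take as many as possible of each type without reaching 6: 5 + 5 + 2 + 5 = 17.
The next one must give 6 of some type, so 17 + 1 = 18.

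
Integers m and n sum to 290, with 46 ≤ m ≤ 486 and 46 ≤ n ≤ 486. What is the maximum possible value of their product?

For a fixed sum, the product mn is largest when m and n are as close as possible.
Taking m = 145 and n = 145 (both in [46, 486]) gives mn = 21025.

21025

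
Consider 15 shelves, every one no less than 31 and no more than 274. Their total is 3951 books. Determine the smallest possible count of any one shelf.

115

To make one shelf as small as possible, make the other 14 as large as possible.
The other 14 contribute at most 14 × 274 = 3836, leaving at least 3951 − 3836 = 115.
Since 115 ≥ 31, this is achievable: one at 115 and 14 at 274.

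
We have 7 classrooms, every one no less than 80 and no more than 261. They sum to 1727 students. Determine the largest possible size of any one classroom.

261

Maximizing one value means minimizing the remaining 6.
The other 6 contribute at least 6 × 80 = 480, leaving at most 1727 − 480 = 1247.
But each classroom is capped at 261, so the maximum is 261.
Achievable: one at 261 and the other 6 totalling 1466, which fits since 6 × 80 ≤ 1466 ≤ 6 × 261.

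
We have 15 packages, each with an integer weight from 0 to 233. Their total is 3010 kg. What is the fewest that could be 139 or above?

Suppose at most 15 − j of them reach 139; then j values are ≤ 138 and the rest ≤ 233.
The total is then ≤ 138·j + 233·(15 − j) = 3495 − 95j. For this to be ≥ 3010 we need j ≤ 5, so at least 15 − 5 = 10 must reach 139.
Exactly 10 works: 10 values at 233 and 5 at 138 total 3020; lower one of the high values by 10 (still ≥ 139) to hit 3010.

10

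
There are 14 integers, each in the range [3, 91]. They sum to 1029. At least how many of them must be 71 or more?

3

Each value short of 71 is at most 70, costing at least 91 − 70 = 21 against the maximum total of 1274.
We can afford to lose at most 1274 − 1029 = 245, so at most ⌊245/21⌋ = 11 fall short, and at least 3 are ≥ 71.
Exactly 3 works: 3 values at 91 and 11 at 70 total 1043; lower one of the high values by 14 (still ≥ 71) to hit 1029.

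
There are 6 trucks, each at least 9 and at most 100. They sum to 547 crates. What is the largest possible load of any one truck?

100

To make one truck as large as possible, make the other 5 as small as possible.
The other 5 contribute at least 5 × 9 = 45, leaving at most 547 − 45 = 502.
But each truck is capped at 100, so the maximum is 100.
Achievable: one at 100 and the other 5 totalling 447, which fits since 5 × 9 ≤ 447 ≤ 5 × 100.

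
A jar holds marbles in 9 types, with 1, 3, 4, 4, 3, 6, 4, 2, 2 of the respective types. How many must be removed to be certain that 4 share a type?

24

In the worst case you take as many as possible of each type without reaching 4: 1 + 3 + 3 + 3 + 3 + 3 + 3 + 2 + 2 = 23.
The next one must give 4 of some type, so 23 + 1 = 24.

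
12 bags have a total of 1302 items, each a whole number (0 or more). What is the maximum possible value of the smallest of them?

The 12 values sum to 1302, so their minimum is at most ⌊1302/12⌋ = 108.
Achievable: 6 of them at 108 and 6 at 109 total 1302.

108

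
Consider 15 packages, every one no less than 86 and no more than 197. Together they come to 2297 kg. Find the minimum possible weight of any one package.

86

Minimizing one value means maximizing the remaining 14.
The other 14 can take up 14 × 197 = 2758 ≥ 2297 − 86, so one package can sit at its floor of 86.
Achievable: one at 86 and the other 14 totalling 2211, which fits since 14 × 86 ≤ 2211 ≤ 14 × 197.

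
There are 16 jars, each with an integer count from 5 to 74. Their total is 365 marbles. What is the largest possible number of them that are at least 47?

If k of the values are ≥ 47, the total is ≥ 47k + 5(16 − k).
Setting 47k + 5(16 − k) ≤ 365 gives 42k ≤ 285, so k ≤ 6.
k = 6 is achieved by 6 values at 47 and 10 at 5, total 332; add 33 to one value (staying below 47) to reach 365.

6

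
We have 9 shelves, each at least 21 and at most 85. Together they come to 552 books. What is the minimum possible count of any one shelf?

Minimizing one value means maximizing the remaining 8.
The other 8 can take up 8 × 85 = 680 ≥ 552 − 21, so one shelf can sit at its floor of 21.
Achievable: one at 21 and the other 8 totalling 531, which fits since 8 × 21 ≤ 531 ≤ 8 × 85.

21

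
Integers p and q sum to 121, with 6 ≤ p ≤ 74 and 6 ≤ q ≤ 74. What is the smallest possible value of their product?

Since p + q is fixed, pushing one of them to its bound minimizes the product.
At the endpoint p = 47, q = 121 − 47 = 74, so pq = 47 × 74 = 3478.

3478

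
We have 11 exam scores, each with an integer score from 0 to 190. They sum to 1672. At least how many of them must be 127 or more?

5

Suppose at most 11 − j of them reach 127; then j values are ≤ 126 and the rest ≤ 190.
The total is then ≤ 126·j + 190·(11 − j) = 2090 − 64j. For this to be ≥ 1672 we need j ≤ 6, so at least 11 − 6 = 5 must reach 127.
Exactly 5 works: 5 values at 190 and 6 at 126 total 1706; lower one of the high values by 34 (still ≥ 127) to hit 1672.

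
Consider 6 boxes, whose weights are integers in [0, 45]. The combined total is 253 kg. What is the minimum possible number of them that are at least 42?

If only k of them are at least 42, the other 6 − k are at most 41, so the total is at most k·45 + (6 − k)·41.
This must reach 253, so k·45 + (6 − k)·41 ≥ 253, giving k ≥ 2.
Exactly 2 works: 2 values at 45 and 4 at 41 total 254; lower one of the high values by 1 (still ≥ 42) to hit 253.

2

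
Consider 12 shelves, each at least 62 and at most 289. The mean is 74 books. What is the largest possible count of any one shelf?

206

To make one shelf as large as possible, make the other 11 as small as possible.
The total is 12 × 74 = 888.
The other 11 contribute at least 11 × 62 = 682, leaving at most 888 − 682 = 206.
Since 206 ≤ 289, this is achievable: one at 206 and 11 at 62.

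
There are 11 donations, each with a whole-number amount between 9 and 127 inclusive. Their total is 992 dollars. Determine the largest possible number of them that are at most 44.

Each value at 44 or below falls at least 127 − 44 = 83 short of the ceiling 127.
The ceiling total is 11 × 127 = 1397, and we need 992, so at most ⌊(1397 − 992)/83⌋ = 4 can be that low.
k = 4 is achieved by 4 values at 44 and 7 at 127, total 1065; lower one of the 127's by 73 (still > 44) to reach 992.

4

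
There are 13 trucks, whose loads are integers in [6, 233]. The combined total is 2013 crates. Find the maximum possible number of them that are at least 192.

10

If k of the values are ≥ 192, the total is ≥ 192k + 6(13 − k).
Setting 192k + 6(13 − k) ≤ 2013 gives 186k ≤ 1935, so k ≤ 10.
k = 10 is achieved by 10 values at 192 and 3 at 6, total 1938; add 75 to one value (staying below 192) to reach 2013.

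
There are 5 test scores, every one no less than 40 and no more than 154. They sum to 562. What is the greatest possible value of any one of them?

154

To make one score as large as possible, make the other 4 as small as possible.
The other 4 contribute at least 4 × 40 = 160, leaving at most 562 − 160 = 402.
But each score is capped at 154, so the maximum is 154.
Achievable: one at 154 and the other 4 totalling 408, which fits since 4 × 40 ≤ 408 ≤ 4 × 154.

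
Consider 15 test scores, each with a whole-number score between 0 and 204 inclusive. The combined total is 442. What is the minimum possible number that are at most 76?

Each value above 76 is at least 77, contributing at least 77 − 0 = 77 above the floor 0.
The sum exceeds the floor total 0 by 442, so at most ⌊442/77⌋ = 5 exceed 76, and at least 10 are ≤ 76.
Exactly 10 works: 10 values at 0 and 5 at 77 total 385; raise one of the low values by 57 (still ≤ 76) to hit 442.

10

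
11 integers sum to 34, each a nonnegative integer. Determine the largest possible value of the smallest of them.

The average is 34/11 < 4, so some value is ≤ 3.
Taking 10 copies of 3 and 1 copy of 4 gives exactly 34, so 3 is attained.

3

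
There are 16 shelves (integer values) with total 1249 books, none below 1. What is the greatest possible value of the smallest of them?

78

The average is 1249/16 < 79, so some value is ≤ 78.
Achievable: 15 of them at 78 and 1 at 79 total 1249.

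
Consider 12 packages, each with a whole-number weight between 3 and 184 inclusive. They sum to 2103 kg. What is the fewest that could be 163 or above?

If only k of them are at least 163, the other 12 − k are at most 162, so the total is at most k·184 + (12 − k)·162.
This must reach 2103, so k·184 + (12 − k)·162 ≥ 2103, giving k ≥ 8.
Exactly 8 works: 8 values at 184 and 4 at 162 total 2120; lower one of the high values by 17 (still ≥ 163) to hit 2103.

8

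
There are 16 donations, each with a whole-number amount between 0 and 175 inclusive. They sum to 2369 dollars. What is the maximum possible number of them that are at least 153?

15

With k values at 153 or above and the rest at least 0, the sum is at least 0 + 153k.
Since the sum is 2369, we need 153k ≤ 2369, i.e. k ≤ 15.
k = 15 is achieved by 15 values at 153 and 1 at 0, total 2295; add 74 to one value (staying below 153) to reach 2369.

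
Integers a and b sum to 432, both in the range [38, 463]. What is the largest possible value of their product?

For a fixed sum, the product ab is largest when a and b are as close as possible.
Taking a = 216 and b = 216 (both in [38, 463]) gives ab = 46656.

46656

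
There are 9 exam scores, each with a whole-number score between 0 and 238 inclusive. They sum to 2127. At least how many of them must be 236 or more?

4

Each value short of 236 is at most 235, costing at least 238 − 235 = 3 against the maximum total of 2142.
We can afford to lose at most 2142 − 2127 = 15, so at most ⌊15/3⌋ = 5 fall short, and at least 4 are ≥ 236.
Exactly 4 works: 4 values at 238 and 5 at 235 total 2127.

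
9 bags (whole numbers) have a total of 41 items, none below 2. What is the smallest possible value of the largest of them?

5

The 9 values sum to 41, so their maximum is at least ⌈41/9⌉ = 5.
Achievable: 5 of them at 5 and 4 at 4 total 41.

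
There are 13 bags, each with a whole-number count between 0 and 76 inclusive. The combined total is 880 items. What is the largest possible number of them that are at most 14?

Each value at 14 or below falls at least 76 − 14 = 62 short of the ceiling 76.
The ceiling total is 13 × 76 = 988, and we need 880, so at most ⌊(988 − 880)/62⌋ = 1 can be that low.
k = 1 is achieved by 1 value at 14 and 12 at 76, total 926; lower one of the 76's by 46 (still > 14) to reach 880.

1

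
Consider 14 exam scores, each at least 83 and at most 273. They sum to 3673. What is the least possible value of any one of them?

124

To make one score as small as possible, make the other 13 as large as possible.
The other 13 contribute at most 13 × 273 = 3549, leaving at least 3673 − 3549 = 124.
Since 124 ≥ 83, this is achievable: one at 124 and 13 at 273.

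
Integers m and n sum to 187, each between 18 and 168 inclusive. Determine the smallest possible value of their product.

3192

mn = m(187 − m) is concave in m, so over [19, 168] it is minimized at an endpoint.
The extreme feasible split is m = 19, n = 168, giving mn = 3192.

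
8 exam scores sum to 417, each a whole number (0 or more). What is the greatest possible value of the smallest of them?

52

If every one of the 8 were at least 53, the total would be at least 8 × 53 = 424 > 417.
Taking 7 copies of 52 and 1 copy of 53 gives exactly 417, so 52 is attained.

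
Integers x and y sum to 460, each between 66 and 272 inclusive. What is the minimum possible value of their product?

For a fixed sum, xy is smallest when x and y are as far apart as possible.
At the endpoint x = 188, y = 460 − 188 = 272, so xy = 188 × 272 = 51136.

51136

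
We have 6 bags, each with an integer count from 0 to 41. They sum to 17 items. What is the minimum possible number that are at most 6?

Let j be the number exceeding 6. Then the total is ≥ 7·j + 0·(6 − j) = 0 + 7j.
So 7j ≤ 17 and j ≤ 2; hence at least 6 − 2 = 4 are ≤ 6.
Exactly 4 works: 4 values at 0 and 2 at 7 total 14; raise one of the low values by 3 (still ≤ 6) to hit 17.

4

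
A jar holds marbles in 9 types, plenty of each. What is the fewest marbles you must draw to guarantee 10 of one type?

82

You could draw 9 of every type without reaching 10 of any — 81 in all.
One more forces 10 of some type, so 81 + 1 = 82.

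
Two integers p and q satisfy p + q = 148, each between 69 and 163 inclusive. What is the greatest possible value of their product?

5476

With p + q fixed, pq peaks when the two are closest together.
Taking p = 74 and q = 74 (both in [69, 163]) gives pq = 5476.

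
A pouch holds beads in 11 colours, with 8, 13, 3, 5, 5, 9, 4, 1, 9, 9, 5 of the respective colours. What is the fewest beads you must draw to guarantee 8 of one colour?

59

In the worst case you take as many as possible of each colour without reaching 8: 7 + 7 + 3 + 5 + 5 + 7 + 4 + 1 + 7 + 7 + 5 = 58.
The next one must give 8 of some colour, so 58 + 1 = 59.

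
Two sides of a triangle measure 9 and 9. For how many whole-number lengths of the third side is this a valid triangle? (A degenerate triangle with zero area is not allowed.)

The triangle inequality gives |9 − 9| < c < 9 + 9, i.e. 0 < c < 18.
So c can be any integer from 1 to 17: 17 values.

17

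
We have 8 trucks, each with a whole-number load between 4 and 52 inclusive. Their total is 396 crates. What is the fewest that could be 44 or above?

Suppose at most 8 − j of them reach 44; then j values are ≤ 43 and the rest ≤ 52.
The total is then ≤ 43·j + 52·(8 − j) = 416 − 9j. For this to be ≥ 396 we need j ≤ 2, so at least 8 − 2 = 6 must reach 44.
Exactly 6 works: 6 values at 52 and 2 at 43 total 398; lower one of the high values by 2 (still ≥ 44) to hit 396.

6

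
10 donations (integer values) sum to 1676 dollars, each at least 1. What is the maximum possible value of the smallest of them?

The 10 values sum to 1676, so their minimum is at most ⌊1676/10⌋ = 167.
Equality holds with 4 values of 167 and 6 values of 168.

167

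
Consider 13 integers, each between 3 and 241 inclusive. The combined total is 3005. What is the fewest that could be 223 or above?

7

Suppose at most 13 − j of them reach 223; then j values are ≤ 222 and the rest ≤ 241.
The total is then ≤ 222·j + 241·(13 − j) = 3133 − 19j. For this to be ≥ 3005 we need j ≤ 6, so at least 13 − 6 = 7 must reach 223.
Exactly 7 works: 7 values at 241 and 6 at 222 total 3019; lower one of the high values by 14 (still ≥ 223) to hit 3005.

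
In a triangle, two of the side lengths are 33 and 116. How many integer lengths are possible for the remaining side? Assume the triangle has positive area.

65

The triangle inequality gives |33 − 116| < c < 33 + 116, i.e. 83 < c < 149.
So c can be any integer from 84 to 148: 65 values.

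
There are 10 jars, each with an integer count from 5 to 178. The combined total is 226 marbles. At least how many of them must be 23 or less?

1

Each value above 23 is at least 24, contributing at least 24 − 5 = 19 above the floor 5.
The sum exceeds the floor total 50 by 176, so at most ⌊176/19⌋ = 9 exceed 23, and at least 1 are ≤ 23.
Exactly 1 works: 1 value at 5 and 9 at 24 total 221; raise one of the low values by 5 (still ≤ 23) to hit 226.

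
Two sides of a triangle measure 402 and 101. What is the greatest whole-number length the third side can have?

The third side must be less than 402 + 101 = 503.
The largest integer below 503 is 502.

502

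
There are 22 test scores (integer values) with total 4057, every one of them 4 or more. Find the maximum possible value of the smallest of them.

The average is 4057/22 < 185, so some value is ≤ 184.
Taking 13 copies of 184 and 9 copies of 185 gives exactly 4057, so 184 is attained.

184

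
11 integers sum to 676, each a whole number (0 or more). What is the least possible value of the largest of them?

If every one of the 11 were at most 61, the total would be at most 11 × 61 = 671 < 676.
Taking 6 copies of 61 and 5 copies of 62 gives exactly 676, so 62 is attained.

62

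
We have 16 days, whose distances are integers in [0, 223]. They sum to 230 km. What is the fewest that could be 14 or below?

Each value above 14 is at least 15, contributing at least 15 − 0 = 15 above the floor 0.
The sum exceeds the floor total 0 by 230, so at most ⌊230/15⌋ = 15 exceed 14, and at least 1 are ≤ 14.
Exactly 1 works: 1 value at 0 and 15 at 15 total 225; raise one of the low values by 5 (still ≤ 14) to hit 230.

1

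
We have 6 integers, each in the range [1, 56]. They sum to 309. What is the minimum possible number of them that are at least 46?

If only k of them are at least 46, the other 6 − k are at most 45, so the total is at most k·56 + (6 − k)·45.
This must reach 309, so k·56 + (6 − k)·45 ≥ 309, giving k ≥ 4.
Exactly 4 works: 4 values at 56 and 2 at 45 total 314; lower one of the high values by 5 (still ≥ 46) to hit 309.

4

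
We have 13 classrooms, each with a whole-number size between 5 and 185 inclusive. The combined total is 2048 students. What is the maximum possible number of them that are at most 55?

2

Each value at 55 or below falls at least 185 − 55 = 130 short of the ceiling 185.
The ceiling total is 13 × 185 = 2405, and we need 2048, so at most ⌊(2405 − 2048)/130⌋ = 2 can be that low.
k = 2 is achieved by 2 values at 55 and 11 at 185, total 2145; lower one of the 185's by 97 (still > 55) to reach 2048.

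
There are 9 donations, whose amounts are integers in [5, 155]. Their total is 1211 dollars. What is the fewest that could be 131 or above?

If only k of them are at least 131, the other 9 − k are at most 130, so the total is at most k·155 + (9 − k)·130.
This must reach 1211, so k·155 + (9 − k)·130 ≥ 1211, giving k ≥ 2.
Exactly 2 works: 2 values at 155 and 7 at 130 total 1220; lower one of the high values by 9 (still ≥ 131) to hit 1211.

2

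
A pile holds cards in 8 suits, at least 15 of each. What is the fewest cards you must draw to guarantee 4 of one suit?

25

In the worst case you draw 3 of each of the 8 suits: 8 × 3 = 24.
One more forces 4 of some suit, so 24 + 1 = 25.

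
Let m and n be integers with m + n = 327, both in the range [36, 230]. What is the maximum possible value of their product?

26732

With m + n fixed, mn peaks when the two are closest together.
Taking m = 163 and n = 164 (both in [36, 230]) gives mn = 26732.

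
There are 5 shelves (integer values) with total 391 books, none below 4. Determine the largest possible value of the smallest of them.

78

If every one of the 5 were at least 79, the total would be at least 5 × 79 = 395 > 391.
Achievable: 4 of them at 78 and 1 at 79 total 391.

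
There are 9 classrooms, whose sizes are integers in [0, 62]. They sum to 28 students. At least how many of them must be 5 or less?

If only k of them are at most 5, the other 9 − k are at least 6, so the total is at least (9 − k)·6 + k·0.
This is ≤ 28, so (9 − k)·6 + 0k ≤ 28, which gives k ≥ 5.
Exactly 5 works: 5 values at 0 and 4 at 6 total 24; raise one of the low values by 4 (still ≤ 5) to hit 28.

5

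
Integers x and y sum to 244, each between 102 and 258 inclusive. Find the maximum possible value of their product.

With x + y fixed, xy peaks when the two are closest together.
Taking x = 122 and y = 122 (both in [102, 258]) gives xy = 14884.

14884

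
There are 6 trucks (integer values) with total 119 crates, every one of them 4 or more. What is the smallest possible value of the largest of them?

The 6 values sum to 119, so their maximum is at least ⌈119/6⌉ = 20.
Achievable: 5 of them at 20 and 1 at 19 total 119.

20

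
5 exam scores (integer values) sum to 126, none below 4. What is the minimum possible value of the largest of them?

26

Some value must be at least ⌈126/5⌉ = 26, since 5 × 25 = 125 < 126.
Taking 4 copies of 25 and 1 copy of 26 gives exactly 126, so 26 is attained.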